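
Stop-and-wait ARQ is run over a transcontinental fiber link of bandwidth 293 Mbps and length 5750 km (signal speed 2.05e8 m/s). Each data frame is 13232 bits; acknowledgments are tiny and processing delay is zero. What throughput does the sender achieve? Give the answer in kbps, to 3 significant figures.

236 kbps

t_tx = L/R = 13232/293000000 = 4.51604e-05 s.
t_prop = 5750000/2.05e+08 = 0.0280488 s; RTT = 0.0560976 s.
Cycle = t_tx + RTT = 0.0561427 s.
Throughput = L / cycle = 13232 / 0.0561427 = 236 kbps.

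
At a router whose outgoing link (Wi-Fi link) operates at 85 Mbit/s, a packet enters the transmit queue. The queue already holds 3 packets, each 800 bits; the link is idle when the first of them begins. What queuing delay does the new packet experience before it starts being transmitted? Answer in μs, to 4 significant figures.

28.24 μs

Each queued packet: L/R = 800/85000000 = 9.41176 μs.
3 queued → 28.2353 μs.
Queuing delay = 28.24 μs.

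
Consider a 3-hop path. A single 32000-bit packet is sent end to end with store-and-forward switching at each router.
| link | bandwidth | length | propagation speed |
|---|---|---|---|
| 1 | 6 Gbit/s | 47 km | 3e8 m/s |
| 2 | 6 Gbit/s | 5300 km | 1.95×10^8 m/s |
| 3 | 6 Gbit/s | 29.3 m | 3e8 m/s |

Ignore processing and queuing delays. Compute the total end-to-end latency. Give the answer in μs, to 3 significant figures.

27400 μs

Transmission delay per hop = L/R = 32000/6000000000 = 5.33333 μs; 3 hops → 16 μs.
Propagation delays (d/s per hop): 156.667, 27179.5, 0.0976667 μs; sum = 27336.3 μs.
End-to-end = 27400 μs.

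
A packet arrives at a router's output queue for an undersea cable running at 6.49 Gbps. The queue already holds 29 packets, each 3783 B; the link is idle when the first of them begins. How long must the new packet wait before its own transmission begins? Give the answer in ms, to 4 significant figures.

0.1352 ms

Each queued packet: L/R = 30264/6490000000 = 0.00466317 ms.
29 queued → 0.135232 ms.
Queuing delay = 0.1352 ms.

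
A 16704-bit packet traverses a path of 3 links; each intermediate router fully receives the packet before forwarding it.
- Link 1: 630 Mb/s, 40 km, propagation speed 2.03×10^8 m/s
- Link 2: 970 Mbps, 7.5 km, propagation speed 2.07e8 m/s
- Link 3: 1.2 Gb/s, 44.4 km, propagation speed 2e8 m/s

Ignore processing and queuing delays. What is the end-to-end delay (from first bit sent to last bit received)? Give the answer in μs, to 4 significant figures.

512.9 μs

Transmission delays (L/R per hop): 26.5143, 17.2206, 13.92 μs; sum = 57.6549 μs.
Propagation delays (d/s per hop): 197.044, 36.2319, 222 μs; sum = 455.276 μs.
End-to-end = 512.9 μs.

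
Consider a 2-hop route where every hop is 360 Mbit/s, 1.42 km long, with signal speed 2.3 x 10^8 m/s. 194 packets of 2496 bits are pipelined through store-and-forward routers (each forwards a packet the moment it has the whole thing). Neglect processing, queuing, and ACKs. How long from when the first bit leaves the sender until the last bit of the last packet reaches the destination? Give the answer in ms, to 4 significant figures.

1.364 ms

Per-hop transmission t_tx = L/R = 2496/360000000 = 0.00693333 ms.
Per-hop propagation t_prop = 1420/2.3e+08 = 0.00617391 ms.
Pipeline fill: first packet needs 2·t_tx to clear all hops; remaining 193 packets each add one t_tx.
Total = (2+194-1)·t_tx + 2·t_prop = 195·0.00693333 + 2·0.00617391 = 1.364 ms.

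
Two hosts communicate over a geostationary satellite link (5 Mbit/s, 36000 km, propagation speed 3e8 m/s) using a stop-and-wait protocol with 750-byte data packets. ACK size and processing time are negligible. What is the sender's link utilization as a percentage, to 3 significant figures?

0.498 %

t_tx = L/R = 6000/5000000 = 0.0012 s.
t_prop = 36000000/300000000 = 0.12 s; RTT = 0.24 s.
Cycle = t_tx + RTT = 0.2412 s.
Utilization = t_tx / cycle = 0.0012/0.2412 = 0.498 %.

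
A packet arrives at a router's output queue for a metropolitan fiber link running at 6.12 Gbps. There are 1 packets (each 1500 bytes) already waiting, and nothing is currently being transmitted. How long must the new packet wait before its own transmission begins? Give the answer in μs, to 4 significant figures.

Each queued packet: L/R = 12000/6120000000 = 1.96078 μs.
1 queued → 1.96078 μs.
Queuing delay = 1.961 μs.

1.961 μs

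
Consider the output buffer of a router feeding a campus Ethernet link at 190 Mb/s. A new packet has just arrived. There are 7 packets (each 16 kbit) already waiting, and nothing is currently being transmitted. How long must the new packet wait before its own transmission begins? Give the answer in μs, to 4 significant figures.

589.5 μs

Each queued packet: L/R = 16000/190000000 = 84.2105 μs.
7 queued → 589.474 μs.
Queuing delay = 589.5 μs.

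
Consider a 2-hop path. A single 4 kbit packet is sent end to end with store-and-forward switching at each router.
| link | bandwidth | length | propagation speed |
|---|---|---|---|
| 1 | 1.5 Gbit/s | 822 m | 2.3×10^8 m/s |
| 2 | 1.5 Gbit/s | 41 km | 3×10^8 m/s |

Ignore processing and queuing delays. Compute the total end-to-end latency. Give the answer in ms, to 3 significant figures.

L = 4000 bits.
Transmission delay per hop = L/R = 4000/1500000000 = 0.00266667 ms; 2 hops → 0.00533333 ms.
Propagation delays (d/s per hop): 0.00357391, 0.136667 ms; sum = 0.140241 ms.
End-to-end = 0.146 ms.

0.146 ms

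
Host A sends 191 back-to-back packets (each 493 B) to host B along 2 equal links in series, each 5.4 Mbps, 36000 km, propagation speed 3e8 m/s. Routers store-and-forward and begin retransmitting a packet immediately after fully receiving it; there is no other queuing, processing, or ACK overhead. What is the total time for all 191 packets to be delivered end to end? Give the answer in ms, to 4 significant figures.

Per-hop transmission t_tx = L/R = 3944/5400000 = 0.73037 ms.
Per-hop propagation t_prop = 36000000/300000000 = 120 ms.
Pipeline fill: first packet needs 2·t_tx to clear all hops; remaining 190 packets each add one t_tx.
Total = (2+191-1)·t_tx + 2·t_prop = 192·0.73037 + 2·120 = 380.2 ms.

380.2 ms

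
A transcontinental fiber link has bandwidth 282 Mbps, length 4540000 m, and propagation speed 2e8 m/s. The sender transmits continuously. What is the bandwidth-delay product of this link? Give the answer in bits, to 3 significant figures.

Propagation delay = 4540000 / 200000000 = 0.0227 s.
BDP = R × t_prop = 282000000 × 0.0227 = 6401400 bits.

6400000 bits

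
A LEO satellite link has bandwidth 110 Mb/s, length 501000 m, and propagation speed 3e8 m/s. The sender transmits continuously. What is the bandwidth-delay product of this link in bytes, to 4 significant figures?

Propagation delay = 501000 / 300000000 = 0.00167 s.
BDP = R × t_prop = 110000000 × 0.00167 = 183700 bits.
In bytes: 183700/8 = 22960 bytes.

22960 bytes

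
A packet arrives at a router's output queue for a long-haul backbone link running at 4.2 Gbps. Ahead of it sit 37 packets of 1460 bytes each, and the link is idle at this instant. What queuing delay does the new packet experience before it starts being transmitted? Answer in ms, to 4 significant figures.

Each queued packet: L/R = 11680/4200000000 = 0.00278095 ms.
37 queued → 0.102895 ms.
Queuing delay = 0.1029 ms.

0.1029 ms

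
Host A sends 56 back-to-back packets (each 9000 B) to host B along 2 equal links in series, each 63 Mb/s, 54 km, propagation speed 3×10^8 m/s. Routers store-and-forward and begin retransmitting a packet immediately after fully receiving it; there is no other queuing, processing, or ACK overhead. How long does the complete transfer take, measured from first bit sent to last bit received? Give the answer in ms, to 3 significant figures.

Per-hop transmission t_tx = L/R = 72000/63000000 = 1.14286 ms.
Per-hop propagation t_prop = 54000/300000000 = 0.18 ms.
Pipeline fill: first packet needs 2·t_tx to clear all hops; remaining 55 packets each add one t_tx.
Total = (2+56-1)·t_tx + 2·t_prop = 57·1.14286 + 2·0.18 = 65.5 ms.

65.5 ms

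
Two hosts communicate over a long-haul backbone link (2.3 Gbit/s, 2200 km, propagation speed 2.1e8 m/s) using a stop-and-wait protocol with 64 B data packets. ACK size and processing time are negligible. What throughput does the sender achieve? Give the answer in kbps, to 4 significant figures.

24.44 kbps

t_tx = L/R = 512/2300000000 = 2.22609e-07 s.
t_prop = 2200000/210000000 = 0.0104762 s; RTT = 0.0209524 s.
Cycle = t_tx + RTT = 0.0209526 s.
Throughput = L / cycle = 512 / 0.0209526 = 24.44 kbps.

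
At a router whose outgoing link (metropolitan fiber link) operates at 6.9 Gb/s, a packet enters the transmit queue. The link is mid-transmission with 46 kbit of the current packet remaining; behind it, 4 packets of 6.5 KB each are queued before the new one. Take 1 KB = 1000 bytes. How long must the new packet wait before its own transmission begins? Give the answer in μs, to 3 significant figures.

36.8 μs

Each queued packet: L/R = 52000/6900000000 = 7.53623 μs.
4 queued → 30.1449 μs.
Plus remaining 46000 bits of current packet: 6.66667 μs.
Queuing delay = 36.8 μs.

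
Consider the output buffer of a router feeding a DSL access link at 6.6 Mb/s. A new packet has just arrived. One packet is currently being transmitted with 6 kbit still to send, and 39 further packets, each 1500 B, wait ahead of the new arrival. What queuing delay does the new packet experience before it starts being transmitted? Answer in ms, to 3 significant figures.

Each queued packet: L/R = 12000/6600000 = 1.81818 ms.
39 queued → 70.9091 ms.
Plus remaining 6000 bits of current packet: 0.909091 ms.
Queuing delay = 71.8 ms.

71.8 ms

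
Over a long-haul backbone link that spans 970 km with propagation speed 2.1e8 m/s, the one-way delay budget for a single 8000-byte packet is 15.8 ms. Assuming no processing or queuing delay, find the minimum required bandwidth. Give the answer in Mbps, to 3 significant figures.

L = 64000 bits.
Propagation delay = 970000 / 210000000 = 4.61905 ms.
Transmission budget = 15.8 − 4.61905 = 11.181 ms.
R ≥ L / t_tx = 64000 bits / 0.011181 s = 5.72 Mbps.

5.72 Mbps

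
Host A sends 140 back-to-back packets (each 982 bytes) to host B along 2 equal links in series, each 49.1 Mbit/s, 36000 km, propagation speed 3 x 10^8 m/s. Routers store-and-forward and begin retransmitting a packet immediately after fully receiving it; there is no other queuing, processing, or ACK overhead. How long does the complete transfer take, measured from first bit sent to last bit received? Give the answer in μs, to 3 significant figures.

Per-hop transmission t_tx = L/R = 7856/49100000 = 160 μs.
Per-hop propagation t_prop = 36000000/300000000 = 120000 μs.
Pipeline fill: first packet needs 2·t_tx to clear all hops; remaining 139 packets each add one t_tx.
Total = (2+140-1)·t_tx + 2·t_prop = 141·160 + 2·120000 = 263000 μs.

263000 μs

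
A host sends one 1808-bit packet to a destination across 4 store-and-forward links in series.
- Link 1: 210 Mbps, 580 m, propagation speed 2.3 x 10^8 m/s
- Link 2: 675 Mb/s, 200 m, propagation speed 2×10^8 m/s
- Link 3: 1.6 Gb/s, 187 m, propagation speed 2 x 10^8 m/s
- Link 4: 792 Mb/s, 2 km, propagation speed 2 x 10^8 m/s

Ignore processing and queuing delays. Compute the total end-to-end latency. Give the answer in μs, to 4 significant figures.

29.16 μs

Transmission delays (L/R per hop): 8.60952, 2.67852, 1.13, 2.28283 μs; sum = 14.7009 μs.
Propagation delays (d/s per hop): 2.52174, 1, 0.935, 10 μs; sum = 14.4567 μs.
End-to-end = 29.16 μs.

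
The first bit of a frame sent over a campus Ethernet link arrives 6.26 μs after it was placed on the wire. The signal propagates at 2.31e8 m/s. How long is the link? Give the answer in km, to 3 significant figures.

1.45 km

d = s × t_prop = 231000000 × 6.26e-06 = 1.45 km.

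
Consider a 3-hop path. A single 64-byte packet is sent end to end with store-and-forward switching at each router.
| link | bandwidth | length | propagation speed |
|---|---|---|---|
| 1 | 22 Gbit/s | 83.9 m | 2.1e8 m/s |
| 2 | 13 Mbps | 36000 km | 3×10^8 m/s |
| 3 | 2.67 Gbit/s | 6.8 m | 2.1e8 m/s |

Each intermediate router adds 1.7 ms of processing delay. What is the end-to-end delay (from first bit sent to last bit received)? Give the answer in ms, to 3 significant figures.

L = 64 × 8 = 512 bits.
Transmission delays (L/R per hop): 2.32727e-05, 0.0393846, 0.00019176 ms; sum = 0.0395996 ms.
Propagation delays (d/s per hop): 0.000399524, 120, 3.2381e-05 ms; sum = 120 ms.
Processing at 2 router(s): 2 × 1.7 ms = 3.4 ms.
End-to-end = 123 ms.

123 ms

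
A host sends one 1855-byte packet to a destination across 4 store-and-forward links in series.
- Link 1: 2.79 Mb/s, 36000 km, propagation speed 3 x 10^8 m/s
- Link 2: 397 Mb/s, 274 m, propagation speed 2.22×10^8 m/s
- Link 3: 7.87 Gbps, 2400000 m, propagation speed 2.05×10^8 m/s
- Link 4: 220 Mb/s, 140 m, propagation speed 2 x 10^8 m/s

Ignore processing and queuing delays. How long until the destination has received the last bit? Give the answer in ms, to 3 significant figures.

137 ms

L = 1855 × 8 = 14840 bits.
Transmission delays (L/R per hop): 5.319, 0.0373804, 0.00188564, 0.0674545 ms; sum = 5.42572 ms.
Propagation delays (d/s per hop): 120, 0.00123423, 11.7073, 0.0007 ms; sum = 131.709 ms.
End-to-end = 137 ms.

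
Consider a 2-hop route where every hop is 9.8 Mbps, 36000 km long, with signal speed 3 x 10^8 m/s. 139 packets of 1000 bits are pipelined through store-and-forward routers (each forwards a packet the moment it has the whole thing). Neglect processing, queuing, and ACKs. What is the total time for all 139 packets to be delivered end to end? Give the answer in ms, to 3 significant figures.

Per-hop transmission t_tx = L/R = 1000/9800000 = 0.102041 ms.
Per-hop propagation t_prop = 36000000/300000000 = 120 ms.
Pipeline fill: first packet needs 2·t_tx to clear all hops; remaining 138 packets each add one t_tx.
Total = (2+139-1)·t_tx + 2·t_prop = 140·0.102041 + 2·120 = 254 ms.

254 ms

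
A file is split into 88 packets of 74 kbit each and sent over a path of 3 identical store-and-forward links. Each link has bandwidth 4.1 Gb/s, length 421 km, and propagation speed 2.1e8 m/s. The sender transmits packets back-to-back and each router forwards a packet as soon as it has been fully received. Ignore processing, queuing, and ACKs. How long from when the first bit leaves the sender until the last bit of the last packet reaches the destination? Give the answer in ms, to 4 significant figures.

7.639 ms

Per-hop transmission t_tx = L/R = 74000/4.1e+09 = 0.0180488 ms.
Per-hop propagation t_prop = 421000/210000000 = 2.00476 ms.
Pipeline fill: first packet needs 3·t_tx to clear all hops; remaining 87 packets each add one t_tx.
Total = (3+88-1)·t_tx + 3·t_prop = 90·0.0180488 + 3·2.00476 = 7.639 ms.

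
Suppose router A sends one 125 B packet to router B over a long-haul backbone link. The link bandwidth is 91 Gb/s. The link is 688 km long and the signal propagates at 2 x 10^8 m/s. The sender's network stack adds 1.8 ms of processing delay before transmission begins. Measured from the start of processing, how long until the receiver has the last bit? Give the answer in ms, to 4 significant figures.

5.240 ms

L = 125 × 8 = 1000 bits.
Transmission delay = L/R = 1000 / 91000000000 = 1.0989e-05 ms.
Propagation delay = d/s = 688000 m / 200000000 m/s = 3.44 ms.
Plus processing delay 1.8 ms = 1.8 ms.
Total = 5.240 ms.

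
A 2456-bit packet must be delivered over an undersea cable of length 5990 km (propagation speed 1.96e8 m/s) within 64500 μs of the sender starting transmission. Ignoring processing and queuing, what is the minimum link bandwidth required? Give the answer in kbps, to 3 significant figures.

Propagation delay = 5990000 / 196000000 = 30561.2 μs.
Transmission budget = 64500 − 30561.2 = 33938.8 μs.
R ≥ L / t_tx = 2456 bits / 0.0339388 s = 72.4 kbps.

72.4 kbps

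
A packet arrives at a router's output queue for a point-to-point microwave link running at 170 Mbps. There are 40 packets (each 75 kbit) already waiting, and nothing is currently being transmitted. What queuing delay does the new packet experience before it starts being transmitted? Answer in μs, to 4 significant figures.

Each queued packet: L/R = 75000/170000000 = 441.176 μs.
40 queued → 17647.1 μs.
Queuing delay = 17650 μs.

17650 μs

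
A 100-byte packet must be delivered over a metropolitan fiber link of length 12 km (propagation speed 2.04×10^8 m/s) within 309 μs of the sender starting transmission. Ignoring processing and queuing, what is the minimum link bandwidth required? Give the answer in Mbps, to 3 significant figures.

L = 800 bits.
Propagation delay = 12000 / 204000000 = 58.8235 μs.
Transmission budget = 309 − 58.8235 = 250.176 μs.
R ≥ L / t_tx = 800 bits / 0.000250176 s = 3.20 Mbps.

3.20 Mbps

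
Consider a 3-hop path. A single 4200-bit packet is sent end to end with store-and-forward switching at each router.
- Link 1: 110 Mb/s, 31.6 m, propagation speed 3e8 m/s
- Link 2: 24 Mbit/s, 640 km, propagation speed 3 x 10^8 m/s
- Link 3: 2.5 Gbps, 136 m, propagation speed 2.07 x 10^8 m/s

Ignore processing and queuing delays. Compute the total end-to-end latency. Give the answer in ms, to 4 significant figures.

Transmission delays (L/R per hop): 0.0381818, 0.175, 0.00168 ms; sum = 0.214862 ms.
Propagation delays (d/s per hop): 0.000105333, 2.13333, 0.000657005 ms; sum = 2.1341 ms.
End-to-end = 2.349 ms.

2.349 ms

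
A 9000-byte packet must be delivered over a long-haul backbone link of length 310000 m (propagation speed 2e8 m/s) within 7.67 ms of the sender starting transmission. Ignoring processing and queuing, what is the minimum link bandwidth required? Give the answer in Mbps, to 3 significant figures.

L = 72000 bits.
Propagation delay = 310000 / 200000000 = 1.55 ms.
Transmission budget = 7.67 − 1.55 = 6.12 ms.
R ≥ L / t_tx = 72000 bits / 0.00612 s = 11.8 Mbps.

11.8 Mbps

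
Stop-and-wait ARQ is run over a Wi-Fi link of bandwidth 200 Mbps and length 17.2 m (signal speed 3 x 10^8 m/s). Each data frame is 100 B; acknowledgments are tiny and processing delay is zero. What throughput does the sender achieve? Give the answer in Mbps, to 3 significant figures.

194 Mbps

t_tx = L/R = 800/200000000 = 4e-06 s.
t_prop = 17.2/300000000 = 5.73333e-08 s; RTT = 1.14667e-07 s.
Cycle = t_tx + RTT = 4.11467e-06 s.
Throughput = L / cycle = 800 / 4.11467e-06 = 194 Mbps.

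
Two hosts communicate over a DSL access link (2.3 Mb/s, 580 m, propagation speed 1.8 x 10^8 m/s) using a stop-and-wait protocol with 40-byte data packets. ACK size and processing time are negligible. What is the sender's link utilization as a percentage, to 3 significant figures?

t_tx = L/R = 320/2300000 = 0.00013913 s.
t_prop = 580/180000000 = 3.22222e-06 s; RTT = 6.44444e-06 s.
Cycle = t_tx + RTT = 0.000145575 s.
Utilization = t_tx / cycle = 0.00013913/0.000145575 = 95.6 %.

95.6 %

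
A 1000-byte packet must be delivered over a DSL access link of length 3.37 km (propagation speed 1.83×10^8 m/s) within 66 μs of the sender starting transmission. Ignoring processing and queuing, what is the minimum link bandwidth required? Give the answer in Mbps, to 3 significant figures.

168 Mbps

L = 8000 bits.
Propagation delay = 3370 / 183000000 = 18.4153 μs.
Transmission budget = 66 − 18.4153 = 47.5847 μs.
R ≥ L / t_tx = 8000 bits / 4.75847e-05 s = 168 Mbps.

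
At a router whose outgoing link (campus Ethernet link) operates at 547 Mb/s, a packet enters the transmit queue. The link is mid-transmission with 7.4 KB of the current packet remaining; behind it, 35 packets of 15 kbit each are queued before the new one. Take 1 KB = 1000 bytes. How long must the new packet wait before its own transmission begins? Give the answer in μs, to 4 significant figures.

1068 μs

Each queued packet: L/R = 15000/547000000 = 27.4223 μs.
35 queued → 959.781 μs.
Plus remaining 59200 bits of current packet: 108.227 μs.
Queuing delay = 1068 μs.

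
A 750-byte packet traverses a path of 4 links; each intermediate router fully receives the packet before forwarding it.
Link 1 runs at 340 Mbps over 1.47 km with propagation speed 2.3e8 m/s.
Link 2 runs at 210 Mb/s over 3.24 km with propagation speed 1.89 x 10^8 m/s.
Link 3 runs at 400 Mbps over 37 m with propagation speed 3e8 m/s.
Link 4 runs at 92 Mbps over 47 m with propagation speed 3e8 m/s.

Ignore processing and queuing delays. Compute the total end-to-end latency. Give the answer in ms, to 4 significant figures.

L = 750 × 8 = 6000 bits.
Transmission delays (L/R per hop): 0.0176471, 0.0285714, 0.015, 0.0652174 ms; sum = 0.126436 ms.
Propagation delays (d/s per hop): 0.0063913, 0.0171429, 0.000123333, 0.000156667 ms; sum = 0.0238142 ms.
End-to-end = 0.1503 ms.

0.1503 ms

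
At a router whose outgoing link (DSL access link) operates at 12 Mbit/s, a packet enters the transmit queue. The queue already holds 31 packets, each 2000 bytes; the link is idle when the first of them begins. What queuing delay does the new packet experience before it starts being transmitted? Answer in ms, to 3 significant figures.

Each queued packet: L/R = 16000/12000000 = 1.33333 ms.
31 queued → 41.3333 ms.
Queuing delay = 41.3 ms.

41.3 ms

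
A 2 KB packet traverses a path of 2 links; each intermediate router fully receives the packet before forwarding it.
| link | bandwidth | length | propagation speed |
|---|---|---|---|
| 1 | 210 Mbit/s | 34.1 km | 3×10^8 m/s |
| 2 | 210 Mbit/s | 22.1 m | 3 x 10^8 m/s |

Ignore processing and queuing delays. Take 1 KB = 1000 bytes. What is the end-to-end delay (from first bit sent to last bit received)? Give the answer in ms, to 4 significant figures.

L = 16000 bits.
Transmission delay per hop = L/R = 16000/210000000 = 0.0761905 ms; 2 hops → 0.152381 ms.
Propagation delays (d/s per hop): 0.113667, 7.36667e-05 ms; sum = 0.11374 ms.
End-to-end = 0.2661 ms.

0.2661 ms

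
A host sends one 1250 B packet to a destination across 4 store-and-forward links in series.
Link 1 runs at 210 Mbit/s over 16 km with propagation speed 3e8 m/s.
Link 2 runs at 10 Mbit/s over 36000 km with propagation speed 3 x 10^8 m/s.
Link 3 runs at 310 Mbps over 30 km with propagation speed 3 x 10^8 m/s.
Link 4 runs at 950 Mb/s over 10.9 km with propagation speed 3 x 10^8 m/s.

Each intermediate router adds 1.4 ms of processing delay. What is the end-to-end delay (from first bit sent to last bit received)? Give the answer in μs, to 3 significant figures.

125000 μs

L = 1250 × 8 = 10000 bits.
Transmission delays (L/R per hop): 47.619, 1000, 32.2581, 10.5263 μs; sum = 1090.4 μs.
Propagation delays (d/s per hop): 53.3333, 120000, 100, 36.3333 μs; sum = 120190 μs.
Processing at 3 router(s): 3 × 1.4 ms = 4200 μs.
End-to-end = 125000 μs.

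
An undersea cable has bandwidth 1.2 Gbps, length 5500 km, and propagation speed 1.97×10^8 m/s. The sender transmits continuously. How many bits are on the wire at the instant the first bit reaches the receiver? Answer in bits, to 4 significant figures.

Propagation delay = 5500000 / 197000000 = 0.0279188 s.
BDP = R × t_prop = 1200000000 × 0.0279188 = 33502500 bits.

33500000 bits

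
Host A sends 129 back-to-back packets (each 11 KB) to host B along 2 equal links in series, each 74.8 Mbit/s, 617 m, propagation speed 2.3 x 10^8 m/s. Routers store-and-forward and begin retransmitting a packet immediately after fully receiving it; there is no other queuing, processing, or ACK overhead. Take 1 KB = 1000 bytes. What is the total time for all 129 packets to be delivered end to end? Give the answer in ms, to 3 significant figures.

153 ms

Per-hop transmission t_tx = L/R = 88000/74800000 = 1.17647 ms.
Per-hop propagation t_prop = 617/2.3e+08 = 0.00268261 ms.
Pipeline fill: first packet needs 2·t_tx to clear all hops; remaining 128 packets each add one t_tx.
Total = (2+129-1)·t_tx + 2·t_prop = 130·1.17647 + 2·0.00268261 = 153 ms.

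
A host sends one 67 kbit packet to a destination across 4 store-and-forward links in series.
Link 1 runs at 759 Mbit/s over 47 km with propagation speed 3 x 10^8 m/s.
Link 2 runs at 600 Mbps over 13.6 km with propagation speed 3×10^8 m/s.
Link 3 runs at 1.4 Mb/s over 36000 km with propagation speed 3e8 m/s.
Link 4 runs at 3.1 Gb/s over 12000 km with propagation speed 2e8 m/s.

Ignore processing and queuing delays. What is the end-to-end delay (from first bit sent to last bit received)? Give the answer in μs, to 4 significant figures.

228300 μs

L = 67000 bits.
Transmission delays (L/R per hop): 88.274, 111.667, 47857.1, 21.6129 μs; sum = 48078.7 μs.
Propagation delays (d/s per hop): 156.667, 45.3333, 120000, 60000 μs; sum = 180202 μs.
End-to-end = 228300 μs.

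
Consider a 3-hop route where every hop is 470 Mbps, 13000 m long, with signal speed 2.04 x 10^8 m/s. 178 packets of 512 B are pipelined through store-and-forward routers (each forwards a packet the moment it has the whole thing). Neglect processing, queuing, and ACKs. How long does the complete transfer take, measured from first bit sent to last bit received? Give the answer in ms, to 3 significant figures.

1.76 ms

Per-hop transmission t_tx = L/R = 4096/470000000 = 0.00871489 ms.
Per-hop propagation t_prop = 13000/204000000 = 0.0637255 ms.
Pipeline fill: first packet needs 3·t_tx to clear all hops; remaining 177 packets each add one t_tx.
Total = (3+178-1)·t_tx + 3·t_prop = 180·0.00871489 + 3·0.0637255 = 1.76 ms.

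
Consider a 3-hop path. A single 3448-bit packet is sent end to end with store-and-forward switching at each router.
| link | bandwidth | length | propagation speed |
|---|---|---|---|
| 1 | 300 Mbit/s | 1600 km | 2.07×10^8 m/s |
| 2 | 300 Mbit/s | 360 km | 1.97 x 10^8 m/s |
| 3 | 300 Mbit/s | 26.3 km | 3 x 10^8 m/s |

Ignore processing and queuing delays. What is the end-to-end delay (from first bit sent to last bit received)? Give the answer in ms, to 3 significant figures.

Transmission delay per hop = L/R = 3448/300000000 = 0.0114933 ms; 3 hops → 0.03448 ms.
Propagation delays (d/s per hop): 7.72947, 1.82741, 0.0876667 ms; sum = 9.64455 ms.
End-to-end = 9.68 ms.

9.68 ms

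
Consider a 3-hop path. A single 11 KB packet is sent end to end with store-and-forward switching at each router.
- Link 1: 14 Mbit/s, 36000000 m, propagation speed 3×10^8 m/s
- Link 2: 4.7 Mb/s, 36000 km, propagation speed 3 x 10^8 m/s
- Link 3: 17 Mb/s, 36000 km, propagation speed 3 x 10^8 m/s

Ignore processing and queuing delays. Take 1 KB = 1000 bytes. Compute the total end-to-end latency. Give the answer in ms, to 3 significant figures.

390 ms

L = 88000 bits.
Transmission delays (L/R per hop): 6.28571, 18.7234, 5.17647 ms; sum = 30.1856 ms.
Propagation delays (d/s per hop): 120, 120, 120 ms; sum = 360 ms.
End-to-end = 390 ms.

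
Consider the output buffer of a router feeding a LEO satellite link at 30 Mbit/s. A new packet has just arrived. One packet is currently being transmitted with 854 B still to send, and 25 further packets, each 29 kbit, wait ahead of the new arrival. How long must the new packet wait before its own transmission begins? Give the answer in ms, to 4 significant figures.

24.39 ms

Each queued packet: L/R = 29000/30000000 = 0.966667 ms.
25 queued → 24.1667 ms.
Plus remaining 6832 bits of current packet: 0.227733 ms.
Queuing delay = 24.39 ms.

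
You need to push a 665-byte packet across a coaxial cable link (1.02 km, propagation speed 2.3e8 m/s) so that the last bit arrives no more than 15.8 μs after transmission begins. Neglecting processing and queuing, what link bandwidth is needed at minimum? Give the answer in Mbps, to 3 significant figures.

468 Mbps

L = 5320 bits.
Propagation delay = 1020 / 2.3e+08 = 4.43478 μs.
Transmission budget = 15.8 − 4.43478 = 11.3652 μs.
R ≥ L / t_tx = 5320 bits / 1.13652e-05 s = 468 Mbps.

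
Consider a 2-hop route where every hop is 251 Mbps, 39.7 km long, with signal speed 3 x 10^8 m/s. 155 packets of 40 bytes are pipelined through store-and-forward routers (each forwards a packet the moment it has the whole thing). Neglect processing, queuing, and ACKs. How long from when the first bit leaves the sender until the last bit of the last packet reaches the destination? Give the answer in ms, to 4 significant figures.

0.4636 ms

Per-hop transmission t_tx = L/R = 320/251000000 = 0.0012749 ms.
Per-hop propagation t_prop = 39700/300000000 = 0.132333 ms.
Pipeline fill: first packet needs 2·t_tx to clear all hops; remaining 154 packets each add one t_tx.
Total = (2+155-1)·t_tx + 2·t_prop = 156·0.0012749 + 2·0.132333 = 0.4636 ms.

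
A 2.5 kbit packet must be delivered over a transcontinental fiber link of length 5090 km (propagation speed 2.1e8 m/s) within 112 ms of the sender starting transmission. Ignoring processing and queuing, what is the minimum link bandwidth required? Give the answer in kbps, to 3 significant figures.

Propagation delay = 5090000 / 210000000 = 24.2381 ms.
Transmission budget = 112 − 24.2381 = 87.7619 ms.
R ≥ L / t_tx = 2500 bits / 0.0877619 s = 28.5 kbps.

28.5 kbps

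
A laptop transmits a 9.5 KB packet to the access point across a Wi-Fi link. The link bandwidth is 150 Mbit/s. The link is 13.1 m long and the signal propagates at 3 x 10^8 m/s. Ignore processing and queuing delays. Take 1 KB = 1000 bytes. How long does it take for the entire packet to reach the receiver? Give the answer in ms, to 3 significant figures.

0.507 ms

L = 76000 bits.
Transmission delay = L/R = 76000 / 150000000 = 0.506667 ms.
Propagation delay = d/s = 13.1 m / 300000000 m/s = 4.36667e-05 ms.
Total = 0.507 ms.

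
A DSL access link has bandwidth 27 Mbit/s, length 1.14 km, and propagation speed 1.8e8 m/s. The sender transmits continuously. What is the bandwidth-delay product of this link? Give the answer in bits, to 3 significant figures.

Propagation delay = 1140 / 180000000 = 6.33333e-06 s.
BDP = R × t_prop = 27000000 × 6.33333e-06 = 171 bits.

171 bits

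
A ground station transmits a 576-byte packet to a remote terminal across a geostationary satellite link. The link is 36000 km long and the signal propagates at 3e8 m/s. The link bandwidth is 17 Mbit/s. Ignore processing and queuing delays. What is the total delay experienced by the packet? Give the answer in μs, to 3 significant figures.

L = 576 × 8 = 4608 bits.
Transmission delay = L/R = 4608 / 17000000 = 271.059 μs.
Propagation delay = d/s = 36000000 m / 300000000 m/s = 120000 μs.
Total = 120000 μs.

120000 μs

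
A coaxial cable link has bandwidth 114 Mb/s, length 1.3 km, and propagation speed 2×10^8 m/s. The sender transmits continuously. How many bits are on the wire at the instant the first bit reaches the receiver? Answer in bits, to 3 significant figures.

Propagation delay = 1300 / 200000000 = 6.5e-06 s.
BDP = R × t_prop = 114000000 × 6.5e-06 = 741 bits.

741 bits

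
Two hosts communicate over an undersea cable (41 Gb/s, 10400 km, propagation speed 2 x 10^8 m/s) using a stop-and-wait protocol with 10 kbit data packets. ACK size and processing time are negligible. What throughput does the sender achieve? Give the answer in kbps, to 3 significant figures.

t_tx = L/R = 10000/41000000000 = 2.43902e-07 s.
t_prop = 10400000/200000000 = 0.052 s; RTT = 0.104 s.
Cycle = t_tx + RTT = 0.104 s.
Throughput = L / cycle = 10000 / 0.104 = 96.2 kbps.

96.2 kbps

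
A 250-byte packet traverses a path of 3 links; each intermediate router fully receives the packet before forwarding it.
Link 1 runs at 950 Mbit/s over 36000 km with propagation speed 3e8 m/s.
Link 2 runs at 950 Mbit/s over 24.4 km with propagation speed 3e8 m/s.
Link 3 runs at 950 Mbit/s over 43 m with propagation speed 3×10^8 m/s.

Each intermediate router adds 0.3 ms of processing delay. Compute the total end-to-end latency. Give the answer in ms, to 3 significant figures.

121 ms

L = 250 × 8 = 2000 bits.
Transmission delay per hop = L/R = 2000/950000000 = 0.00210526 ms; 3 hops → 0.00631579 ms.
Propagation delays (d/s per hop): 120, 0.0813333, 0.000143333 ms; sum = 120.081 ms.
Processing at 2 router(s): 2 × 0.3 ms = 0.6 ms.
End-to-end = 121 ms.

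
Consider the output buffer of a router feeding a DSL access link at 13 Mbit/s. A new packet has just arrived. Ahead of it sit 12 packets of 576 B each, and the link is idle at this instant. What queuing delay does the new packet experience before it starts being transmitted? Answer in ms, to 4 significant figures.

Each queued packet: L/R = 4608/13000000 = 0.354462 ms.
12 queued → 4.25354 ms.
Queuing delay = 4.254 ms.

4.254 ms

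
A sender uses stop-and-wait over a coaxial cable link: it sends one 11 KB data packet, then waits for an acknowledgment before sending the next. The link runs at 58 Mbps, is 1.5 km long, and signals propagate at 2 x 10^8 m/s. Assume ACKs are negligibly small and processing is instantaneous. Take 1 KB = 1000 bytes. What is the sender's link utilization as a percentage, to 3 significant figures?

t_tx = L/R = 88000/58000000 = 0.00151724 s.
t_prop = 1500/200000000 = 7.5e-06 s; RTT = 1.5e-05 s.
Cycle = t_tx + RTT = 0.00153224 s.
Utilization = t_tx / cycle = 0.00151724/0.00153224 = 99.0 %.

99.0 %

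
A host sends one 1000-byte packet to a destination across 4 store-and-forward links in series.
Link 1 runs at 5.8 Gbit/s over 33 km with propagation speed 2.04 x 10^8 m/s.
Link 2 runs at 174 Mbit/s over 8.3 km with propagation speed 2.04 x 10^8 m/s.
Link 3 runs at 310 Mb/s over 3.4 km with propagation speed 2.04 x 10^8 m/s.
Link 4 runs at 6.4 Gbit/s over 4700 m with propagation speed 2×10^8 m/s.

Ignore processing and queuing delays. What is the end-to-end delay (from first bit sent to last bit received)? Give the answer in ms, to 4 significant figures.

L = 1000 × 8 = 8000 bits.
Transmission delays (L/R per hop): 0.00137931, 0.045977, 0.0258065, 0.00125 ms; sum = 0.0744128 ms.
Propagation delays (d/s per hop): 0.161765, 0.0406863, 0.0166667, 0.0235 ms; sum = 0.242618 ms.
End-to-end = 0.3170 ms.

0.3170 ms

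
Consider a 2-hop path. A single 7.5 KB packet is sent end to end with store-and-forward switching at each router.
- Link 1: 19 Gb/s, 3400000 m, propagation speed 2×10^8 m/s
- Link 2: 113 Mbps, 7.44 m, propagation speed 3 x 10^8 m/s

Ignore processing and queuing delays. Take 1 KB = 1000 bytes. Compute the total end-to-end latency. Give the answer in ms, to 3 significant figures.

17.5 ms

L = 60000 bits.
Transmission delays (L/R per hop): 0.00315789, 0.530973 ms; sum = 0.534131 ms.
Propagation delays (d/s per hop): 17, 2.48e-05 ms; sum = 17 ms.
End-to-end = 17.5 ms.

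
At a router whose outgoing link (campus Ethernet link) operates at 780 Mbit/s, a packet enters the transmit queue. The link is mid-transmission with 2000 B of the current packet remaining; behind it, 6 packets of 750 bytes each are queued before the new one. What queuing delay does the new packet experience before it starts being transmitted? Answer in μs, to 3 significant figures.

66.7 μs

Each queued packet: L/R = 6000/780000000 = 7.69231 μs.
6 queued → 46.1538 μs.
Plus remaining 16000 bits of current packet: 20.5128 μs.
Queuing delay = 66.7 μs.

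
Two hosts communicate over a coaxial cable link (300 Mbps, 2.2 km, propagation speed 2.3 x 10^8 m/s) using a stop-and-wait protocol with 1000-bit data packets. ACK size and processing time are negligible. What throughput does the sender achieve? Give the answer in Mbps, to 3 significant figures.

t_tx = L/R = 1000/300000000 = 3.33333e-06 s.
t_prop = 2200/2.3e+08 = 9.56522e-06 s; RTT = 1.91304e-05 s.
Cycle = t_tx + RTT = 2.24638e-05 s.
Throughput = L / cycle = 1000 / 2.24638e-05 = 44.5 Mbps.

44.5 Mbps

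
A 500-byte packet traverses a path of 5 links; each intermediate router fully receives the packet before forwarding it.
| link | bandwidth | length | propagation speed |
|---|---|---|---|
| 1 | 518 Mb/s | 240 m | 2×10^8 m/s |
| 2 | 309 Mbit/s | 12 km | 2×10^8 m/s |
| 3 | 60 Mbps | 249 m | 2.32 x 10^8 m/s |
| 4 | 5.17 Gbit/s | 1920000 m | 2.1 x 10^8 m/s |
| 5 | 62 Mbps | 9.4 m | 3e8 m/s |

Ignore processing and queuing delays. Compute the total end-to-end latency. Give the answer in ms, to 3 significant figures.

9.36 ms

L = 500 × 8 = 4000 bits.
Transmission delays (L/R per hop): 0.00772201, 0.012945, 0.0666667, 0.000773694, 0.0645161 ms; sum = 0.152623 ms.
Propagation delays (d/s per hop): 0.0012, 0.06, 0.00107328, 9.14286, 3.13333e-05 ms; sum = 9.20516 ms.
End-to-end = 9.36 ms.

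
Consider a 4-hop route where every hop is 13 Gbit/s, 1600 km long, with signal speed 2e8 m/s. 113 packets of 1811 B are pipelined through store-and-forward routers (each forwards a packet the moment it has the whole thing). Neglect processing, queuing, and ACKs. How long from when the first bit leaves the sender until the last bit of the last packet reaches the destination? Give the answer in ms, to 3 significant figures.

Per-hop transmission t_tx = L/R = 14488/13000000000 = 0.00111446 ms.
Per-hop propagation t_prop = 1600000/200000000 = 8 ms.
Pipeline fill: first packet needs 4·t_tx to clear all hops; remaining 112 packets each add one t_tx.
Total = (4+113-1)·t_tx + 4·t_prop = 116·0.00111446 + 4·8 = 32.1 ms.

32.1 ms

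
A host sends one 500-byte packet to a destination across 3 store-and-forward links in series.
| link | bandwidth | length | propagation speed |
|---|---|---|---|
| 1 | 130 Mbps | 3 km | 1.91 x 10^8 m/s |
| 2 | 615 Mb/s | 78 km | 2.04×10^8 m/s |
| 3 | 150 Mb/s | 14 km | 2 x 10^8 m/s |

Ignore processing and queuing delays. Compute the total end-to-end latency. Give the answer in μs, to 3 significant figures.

532 μs

L = 500 × 8 = 4000 bits.
Transmission delays (L/R per hop): 30.7692, 6.50407, 26.6667 μs; sum = 63.94 μs.
Propagation delays (d/s per hop): 15.7068, 382.353, 70 μs; sum = 468.06 μs.
End-to-end = 532 μs.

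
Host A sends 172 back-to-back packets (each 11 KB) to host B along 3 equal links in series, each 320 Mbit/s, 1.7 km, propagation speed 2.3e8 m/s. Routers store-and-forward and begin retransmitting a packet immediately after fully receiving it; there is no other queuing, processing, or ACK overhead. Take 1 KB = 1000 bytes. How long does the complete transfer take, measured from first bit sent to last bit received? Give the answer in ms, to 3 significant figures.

Per-hop transmission t_tx = L/R = 88000/320000000 = 0.275 ms.
Per-hop propagation t_prop = 1700/2.3e+08 = 0.0073913 ms.
Pipeline fill: first packet needs 3·t_tx to clear all hops; remaining 171 packets each add one t_tx.
Total = (3+172-1)·t_tx + 3·t_prop = 174·0.275 + 3·0.0073913 = 47.9 ms.

47.9 ms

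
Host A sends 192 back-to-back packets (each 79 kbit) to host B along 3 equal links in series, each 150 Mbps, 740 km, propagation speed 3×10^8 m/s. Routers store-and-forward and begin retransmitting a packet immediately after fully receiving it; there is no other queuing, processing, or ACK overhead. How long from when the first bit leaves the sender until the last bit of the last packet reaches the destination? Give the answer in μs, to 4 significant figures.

Per-hop transmission t_tx = L/R = 79000/150000000 = 526.667 μs.
Per-hop propagation t_prop = 740000/300000000 = 2466.67 μs.
Pipeline fill: first packet needs 3·t_tx to clear all hops; remaining 191 packets each add one t_tx.
Total = (3+192-1)·t_tx + 3·t_prop = 194·526.667 + 3·2466.67 = 109600 μs.

109600 μs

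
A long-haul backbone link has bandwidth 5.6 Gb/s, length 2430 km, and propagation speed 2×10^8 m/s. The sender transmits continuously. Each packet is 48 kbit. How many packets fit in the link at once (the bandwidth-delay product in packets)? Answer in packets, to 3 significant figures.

Propagation delay = 2430000 / 200000000 = 0.01215 s.
BDP = R × t_prop = 5600000000 × 0.01215 = 68040000 bits.
In packets of 48000 bits: 1420 packets.

1420 packets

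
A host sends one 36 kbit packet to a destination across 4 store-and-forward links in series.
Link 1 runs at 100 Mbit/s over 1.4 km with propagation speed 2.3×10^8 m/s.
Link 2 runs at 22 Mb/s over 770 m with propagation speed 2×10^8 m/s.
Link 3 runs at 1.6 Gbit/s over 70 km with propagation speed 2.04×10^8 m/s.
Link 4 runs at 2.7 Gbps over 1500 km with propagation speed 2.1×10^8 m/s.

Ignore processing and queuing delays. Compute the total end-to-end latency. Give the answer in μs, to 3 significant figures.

9530 μs

L = 36000 bits.
Transmission delays (L/R per hop): 360, 1636.36, 22.5, 13.3333 μs; sum = 2032.2 μs.
Propagation delays (d/s per hop): 6.08696, 3.85, 343.137, 7142.86 μs; sum = 7495.93 μs.
End-to-end = 9530 μs.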